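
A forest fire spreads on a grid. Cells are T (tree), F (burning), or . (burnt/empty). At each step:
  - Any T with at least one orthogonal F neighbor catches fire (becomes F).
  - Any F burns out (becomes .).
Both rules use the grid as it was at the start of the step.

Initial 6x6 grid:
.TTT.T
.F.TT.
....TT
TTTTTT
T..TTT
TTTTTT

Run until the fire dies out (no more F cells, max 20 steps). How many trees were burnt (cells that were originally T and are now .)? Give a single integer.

Step 1: +1 fires, +1 burnt (F count now 1)
Step 2: +1 fires, +1 burnt (F count now 1)
Step 3: +1 fires, +1 burnt (F count now 1)
Step 4: +1 fires, +1 burnt (F count now 1)
Step 5: +1 fires, +1 burnt (F count now 1)
Step 6: +1 fires, +1 burnt (F count now 1)
Step 7: +2 fires, +1 burnt (F count now 2)
Step 8: +3 fires, +2 burnt (F count now 3)
Step 9: +4 fires, +3 burnt (F count now 4)
Step 10: +3 fires, +4 burnt (F count now 3)
Step 11: +2 fires, +3 burnt (F count now 2)
Step 12: +2 fires, +2 burnt (F count now 2)
Step 13: +1 fires, +2 burnt (F count now 1)
Step 14: +0 fires, +1 burnt (F count now 0)
Fire out after step 14
Initially T: 24, now '.': 35
Total burnt (originally-T cells now '.'): 23

Answer: 23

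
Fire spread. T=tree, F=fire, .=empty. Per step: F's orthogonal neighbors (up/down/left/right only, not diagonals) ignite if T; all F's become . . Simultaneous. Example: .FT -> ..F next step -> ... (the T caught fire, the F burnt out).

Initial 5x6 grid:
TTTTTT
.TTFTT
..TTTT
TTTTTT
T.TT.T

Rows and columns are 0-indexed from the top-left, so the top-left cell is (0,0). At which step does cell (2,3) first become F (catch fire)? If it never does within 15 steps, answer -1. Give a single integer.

Step 1: cell (2,3)='F' (+4 fires, +1 burnt)
  -> target ignites at step 1
Step 2: cell (2,3)='.' (+7 fires, +4 burnt)
Step 3: cell (2,3)='.' (+6 fires, +7 burnt)
Step 4: cell (2,3)='.' (+4 fires, +6 burnt)
Step 5: cell (2,3)='.' (+2 fires, +4 burnt)
Step 6: cell (2,3)='.' (+1 fires, +2 burnt)
Step 7: cell (2,3)='.' (+0 fires, +1 burnt)
  fire out at step 7

1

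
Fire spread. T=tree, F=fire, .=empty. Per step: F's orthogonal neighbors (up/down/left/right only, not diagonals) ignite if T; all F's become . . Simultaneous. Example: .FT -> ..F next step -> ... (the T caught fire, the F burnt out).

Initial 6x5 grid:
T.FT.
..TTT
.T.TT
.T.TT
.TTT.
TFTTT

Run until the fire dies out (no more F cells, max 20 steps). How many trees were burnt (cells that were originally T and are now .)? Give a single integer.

Step 1: +5 fires, +2 burnt (F count now 5)
Step 2: +4 fires, +5 burnt (F count now 4)
Step 3: +5 fires, +4 burnt (F count now 5)
Step 4: +2 fires, +5 burnt (F count now 2)
Step 5: +1 fires, +2 burnt (F count now 1)
Step 6: +0 fires, +1 burnt (F count now 0)
Fire out after step 6
Initially T: 18, now '.': 29
Total burnt (originally-T cells now '.'): 17

Answer: 17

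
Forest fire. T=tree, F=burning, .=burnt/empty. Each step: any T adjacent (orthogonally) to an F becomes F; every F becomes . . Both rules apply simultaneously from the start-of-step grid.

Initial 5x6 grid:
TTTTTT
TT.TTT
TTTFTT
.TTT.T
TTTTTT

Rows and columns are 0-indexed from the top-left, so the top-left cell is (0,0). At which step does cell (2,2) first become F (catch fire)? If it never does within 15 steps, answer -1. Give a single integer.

Step 1: cell (2,2)='F' (+4 fires, +1 burnt)
  -> target ignites at step 1
Step 2: cell (2,2)='.' (+6 fires, +4 burnt)
Step 3: cell (2,2)='.' (+9 fires, +6 burnt)
Step 4: cell (2,2)='.' (+5 fires, +9 burnt)
Step 5: cell (2,2)='.' (+2 fires, +5 burnt)
Step 6: cell (2,2)='.' (+0 fires, +2 burnt)
  fire out at step 6

1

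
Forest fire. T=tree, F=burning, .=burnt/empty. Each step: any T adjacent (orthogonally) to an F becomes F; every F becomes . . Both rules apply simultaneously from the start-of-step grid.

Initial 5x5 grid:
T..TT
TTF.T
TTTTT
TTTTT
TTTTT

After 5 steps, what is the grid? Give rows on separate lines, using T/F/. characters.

Step 1: 2 trees catch fire, 1 burn out
  T..TT
  TF..T
  TTFTT
  TTTTT
  TTTTT
Step 2: 4 trees catch fire, 2 burn out
  T..TT
  F...T
  TF.FT
  TTFTT
  TTTTT
Step 3: 6 trees catch fire, 4 burn out
  F..TT
  ....T
  F...F
  TF.FT
  TTFTT
Step 4: 5 trees catch fire, 6 burn out
  ...TT
  ....F
  .....
  F...F
  TF.FT
Step 5: 3 trees catch fire, 5 burn out
  ...TF
  .....
  .....
  .....
  F...F

...TF
.....
.....
.....
F...F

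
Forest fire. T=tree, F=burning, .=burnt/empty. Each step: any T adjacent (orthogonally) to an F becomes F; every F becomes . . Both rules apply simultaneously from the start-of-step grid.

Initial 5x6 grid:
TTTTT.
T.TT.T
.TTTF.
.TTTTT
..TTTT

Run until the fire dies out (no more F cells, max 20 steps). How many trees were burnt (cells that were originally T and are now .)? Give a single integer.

Step 1: +2 fires, +1 burnt (F count now 2)
Step 2: +5 fires, +2 burnt (F count now 5)
Step 3: +6 fires, +5 burnt (F count now 6)
Step 4: +4 fires, +6 burnt (F count now 4)
Step 5: +1 fires, +4 burnt (F count now 1)
Step 6: +1 fires, +1 burnt (F count now 1)
Step 7: +1 fires, +1 burnt (F count now 1)
Step 8: +0 fires, +1 burnt (F count now 0)
Fire out after step 8
Initially T: 21, now '.': 29
Total burnt (originally-T cells now '.'): 20

Answer: 20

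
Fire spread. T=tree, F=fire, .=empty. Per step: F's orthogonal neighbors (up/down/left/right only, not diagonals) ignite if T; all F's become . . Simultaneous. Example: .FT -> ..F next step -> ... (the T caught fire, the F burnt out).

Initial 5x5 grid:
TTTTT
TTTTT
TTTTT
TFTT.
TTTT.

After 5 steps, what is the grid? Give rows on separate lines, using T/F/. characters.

Step 1: 4 trees catch fire, 1 burn out
  TTTTT
  TTTTT
  TFTTT
  F.FT.
  TFTT.
Step 2: 6 trees catch fire, 4 burn out
  TTTTT
  TFTTT
  F.FTT
  ...F.
  F.FT.
Step 3: 5 trees catch fire, 6 burn out
  TFTTT
  F.FTT
  ...FT
  .....
  ...F.
Step 4: 4 trees catch fire, 5 burn out
  F.FTT
  ...FT
  ....F
  .....
  .....
Step 5: 2 trees catch fire, 4 burn out
  ...FT
  ....F
  .....
  .....
  .....

...FT
....F
.....
.....
.....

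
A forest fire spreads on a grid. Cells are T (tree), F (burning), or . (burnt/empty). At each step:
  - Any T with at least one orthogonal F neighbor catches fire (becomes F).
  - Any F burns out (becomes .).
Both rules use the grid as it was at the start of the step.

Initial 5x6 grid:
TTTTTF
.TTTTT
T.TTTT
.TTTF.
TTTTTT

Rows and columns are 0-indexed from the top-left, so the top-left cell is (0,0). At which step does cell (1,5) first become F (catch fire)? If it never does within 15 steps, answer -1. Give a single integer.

Step 1: cell (1,5)='F' (+5 fires, +2 burnt)
  -> target ignites at step 1
Step 2: cell (1,5)='.' (+7 fires, +5 burnt)
Step 3: cell (1,5)='.' (+5 fires, +7 burnt)
Step 4: cell (1,5)='.' (+3 fires, +5 burnt)
Step 5: cell (1,5)='.' (+3 fires, +3 burnt)
Step 6: cell (1,5)='.' (+0 fires, +3 burnt)
  fire out at step 6

1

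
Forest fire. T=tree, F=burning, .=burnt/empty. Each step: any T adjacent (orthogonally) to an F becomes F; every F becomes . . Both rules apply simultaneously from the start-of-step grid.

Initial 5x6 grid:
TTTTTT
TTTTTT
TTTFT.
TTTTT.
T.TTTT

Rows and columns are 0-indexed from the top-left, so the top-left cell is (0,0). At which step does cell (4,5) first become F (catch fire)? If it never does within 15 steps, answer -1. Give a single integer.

Step 1: cell (4,5)='T' (+4 fires, +1 burnt)
Step 2: cell (4,5)='T' (+7 fires, +4 burnt)
Step 3: cell (4,5)='T' (+8 fires, +7 burnt)
Step 4: cell (4,5)='F' (+5 fires, +8 burnt)
  -> target ignites at step 4
Step 5: cell (4,5)='.' (+2 fires, +5 burnt)
Step 6: cell (4,5)='.' (+0 fires, +2 burnt)
  fire out at step 6

4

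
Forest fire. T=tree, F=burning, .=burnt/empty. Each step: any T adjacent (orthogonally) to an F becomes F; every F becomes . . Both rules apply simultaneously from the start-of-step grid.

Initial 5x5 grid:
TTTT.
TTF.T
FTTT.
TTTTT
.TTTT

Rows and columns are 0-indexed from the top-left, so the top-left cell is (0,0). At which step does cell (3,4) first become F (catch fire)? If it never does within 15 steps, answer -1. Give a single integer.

Step 1: cell (3,4)='T' (+6 fires, +2 burnt)
Step 2: cell (3,4)='T' (+6 fires, +6 burnt)
Step 3: cell (3,4)='T' (+3 fires, +6 burnt)
Step 4: cell (3,4)='F' (+2 fires, +3 burnt)
  -> target ignites at step 4
Step 5: cell (3,4)='.' (+1 fires, +2 burnt)
Step 6: cell (3,4)='.' (+0 fires, +1 burnt)
  fire out at step 6

4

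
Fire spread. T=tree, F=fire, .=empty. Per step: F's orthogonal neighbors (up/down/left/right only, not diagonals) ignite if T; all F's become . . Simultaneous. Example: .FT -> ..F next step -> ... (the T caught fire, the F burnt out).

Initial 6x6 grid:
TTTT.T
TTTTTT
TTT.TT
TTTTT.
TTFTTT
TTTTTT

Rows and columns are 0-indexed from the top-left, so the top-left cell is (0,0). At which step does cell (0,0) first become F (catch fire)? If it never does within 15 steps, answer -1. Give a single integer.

Step 1: cell (0,0)='T' (+4 fires, +1 burnt)
Step 2: cell (0,0)='T' (+7 fires, +4 burnt)
Step 3: cell (0,0)='T' (+7 fires, +7 burnt)
Step 4: cell (0,0)='T' (+6 fires, +7 burnt)
Step 5: cell (0,0)='T' (+5 fires, +6 burnt)
Step 6: cell (0,0)='F' (+2 fires, +5 burnt)
  -> target ignites at step 6
Step 7: cell (0,0)='.' (+1 fires, +2 burnt)
Step 8: cell (0,0)='.' (+0 fires, +1 burnt)
  fire out at step 8

6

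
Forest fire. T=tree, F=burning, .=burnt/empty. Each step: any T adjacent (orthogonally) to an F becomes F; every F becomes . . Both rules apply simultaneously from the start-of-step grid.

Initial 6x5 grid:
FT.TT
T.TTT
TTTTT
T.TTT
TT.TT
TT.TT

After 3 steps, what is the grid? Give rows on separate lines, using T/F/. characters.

Step 1: 2 trees catch fire, 1 burn out
  .F.TT
  F.TTT
  TTTTT
  T.TTT
  TT.TT
  TT.TT
Step 2: 1 trees catch fire, 2 burn out
  ...TT
  ..TTT
  FTTTT
  T.TTT
  TT.TT
  TT.TT
Step 3: 2 trees catch fire, 1 burn out
  ...TT
  ..TTT
  .FTTT
  F.TTT
  TT.TT
  TT.TT

...TT
..TTT
.FTTT
F.TTT
TT.TT
TT.TT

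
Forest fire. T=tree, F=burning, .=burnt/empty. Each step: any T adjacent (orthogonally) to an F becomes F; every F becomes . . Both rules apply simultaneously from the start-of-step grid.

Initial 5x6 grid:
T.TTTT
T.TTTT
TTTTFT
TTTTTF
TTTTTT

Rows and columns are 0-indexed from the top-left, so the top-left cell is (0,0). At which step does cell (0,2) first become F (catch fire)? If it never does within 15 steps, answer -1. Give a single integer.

Step 1: cell (0,2)='T' (+5 fires, +2 burnt)
Step 2: cell (0,2)='T' (+6 fires, +5 burnt)
Step 3: cell (0,2)='T' (+6 fires, +6 burnt)
Step 4: cell (0,2)='F' (+4 fires, +6 burnt)
  -> target ignites at step 4
Step 5: cell (0,2)='.' (+3 fires, +4 burnt)
Step 6: cell (0,2)='.' (+2 fires, +3 burnt)
Step 7: cell (0,2)='.' (+0 fires, +2 burnt)
  fire out at step 7

4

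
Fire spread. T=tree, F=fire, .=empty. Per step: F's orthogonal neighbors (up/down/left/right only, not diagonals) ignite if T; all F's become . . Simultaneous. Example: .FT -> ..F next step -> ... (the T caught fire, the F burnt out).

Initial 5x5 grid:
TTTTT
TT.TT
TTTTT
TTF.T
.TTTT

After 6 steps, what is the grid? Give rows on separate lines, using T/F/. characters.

Step 1: 3 trees catch fire, 1 burn out
  TTTTT
  TT.TT
  TTFTT
  TF..T
  .TFTT
Step 2: 5 trees catch fire, 3 burn out
  TTTTT
  TT.TT
  TF.FT
  F...T
  .F.FT
Step 3: 5 trees catch fire, 5 burn out
  TTTTT
  TF.FT
  F...F
  ....T
  ....F
Step 4: 5 trees catch fire, 5 burn out
  TFTFT
  F...F
  .....
  ....F
  .....
Step 5: 3 trees catch fire, 5 burn out
  F.F.F
  .....
  .....
  .....
  .....
Step 6: 0 trees catch fire, 3 burn out
  .....
  .....
  .....
  .....
  .....

.....
.....
.....
.....
.....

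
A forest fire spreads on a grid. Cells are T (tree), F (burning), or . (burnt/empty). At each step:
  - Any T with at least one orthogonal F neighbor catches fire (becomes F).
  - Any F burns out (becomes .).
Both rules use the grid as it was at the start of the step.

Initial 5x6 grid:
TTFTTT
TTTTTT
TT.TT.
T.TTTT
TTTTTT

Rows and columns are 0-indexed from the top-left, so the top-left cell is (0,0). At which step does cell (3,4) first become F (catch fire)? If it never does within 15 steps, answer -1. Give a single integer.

Step 1: cell (3,4)='T' (+3 fires, +1 burnt)
Step 2: cell (3,4)='T' (+4 fires, +3 burnt)
Step 3: cell (3,4)='T' (+5 fires, +4 burnt)
Step 4: cell (3,4)='T' (+4 fires, +5 burnt)
Step 5: cell (3,4)='F' (+4 fires, +4 burnt)
  -> target ignites at step 5
Step 6: cell (3,4)='.' (+4 fires, +4 burnt)
Step 7: cell (3,4)='.' (+2 fires, +4 burnt)
Step 8: cell (3,4)='.' (+0 fires, +2 burnt)
  fire out at step 8

5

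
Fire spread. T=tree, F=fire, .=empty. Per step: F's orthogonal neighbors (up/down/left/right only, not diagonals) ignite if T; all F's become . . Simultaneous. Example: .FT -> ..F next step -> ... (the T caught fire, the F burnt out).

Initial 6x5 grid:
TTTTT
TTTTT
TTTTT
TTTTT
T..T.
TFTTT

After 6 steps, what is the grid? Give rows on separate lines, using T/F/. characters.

Step 1: 2 trees catch fire, 1 burn out
  TTTTT
  TTTTT
  TTTTT
  TTTTT
  T..T.
  F.FTT
Step 2: 2 trees catch fire, 2 burn out
  TTTTT
  TTTTT
  TTTTT
  TTTTT
  F..T.
  ...FT
Step 3: 3 trees catch fire, 2 burn out
  TTTTT
  TTTTT
  TTTTT
  FTTTT
  ...F.
  ....F
Step 4: 3 trees catch fire, 3 burn out
  TTTTT
  TTTTT
  FTTTT
  .FTFT
  .....
  .....
Step 5: 5 trees catch fire, 3 burn out
  TTTTT
  FTTTT
  .FTFT
  ..F.F
  .....
  .....
Step 6: 5 trees catch fire, 5 burn out
  FTTTT
  .FTFT
  ..F.F
  .....
  .....
  .....

FTTTT
.FTFT
..F.F
.....
.....
.....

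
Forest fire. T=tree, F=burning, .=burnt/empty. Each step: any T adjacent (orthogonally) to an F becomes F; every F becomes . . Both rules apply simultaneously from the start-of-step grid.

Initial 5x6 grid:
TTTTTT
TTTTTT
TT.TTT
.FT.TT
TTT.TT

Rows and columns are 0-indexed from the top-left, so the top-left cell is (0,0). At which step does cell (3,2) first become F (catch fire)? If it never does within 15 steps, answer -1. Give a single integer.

Step 1: cell (3,2)='F' (+3 fires, +1 burnt)
  -> target ignites at step 1
Step 2: cell (3,2)='.' (+4 fires, +3 burnt)
Step 3: cell (3,2)='.' (+3 fires, +4 burnt)
Step 4: cell (3,2)='.' (+3 fires, +3 burnt)
Step 5: cell (3,2)='.' (+3 fires, +3 burnt)
Step 6: cell (3,2)='.' (+3 fires, +3 burnt)
Step 7: cell (3,2)='.' (+3 fires, +3 burnt)
Step 8: cell (3,2)='.' (+2 fires, +3 burnt)
Step 9: cell (3,2)='.' (+1 fires, +2 burnt)
Step 10: cell (3,2)='.' (+0 fires, +1 burnt)
  fire out at step 10

1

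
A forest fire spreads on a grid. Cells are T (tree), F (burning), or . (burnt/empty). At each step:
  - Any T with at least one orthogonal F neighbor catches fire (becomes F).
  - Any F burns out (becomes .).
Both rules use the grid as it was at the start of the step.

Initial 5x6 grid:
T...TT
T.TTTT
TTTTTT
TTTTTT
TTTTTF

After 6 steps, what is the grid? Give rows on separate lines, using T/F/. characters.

Step 1: 2 trees catch fire, 1 burn out
  T...TT
  T.TTTT
  TTTTTT
  TTTTTF
  TTTTF.
Step 2: 3 trees catch fire, 2 burn out
  T...TT
  T.TTTT
  TTTTTF
  TTTTF.
  TTTF..
Step 3: 4 trees catch fire, 3 burn out
  T...TT
  T.TTTF
  TTTTF.
  TTTF..
  TTF...
Step 4: 5 trees catch fire, 4 burn out
  T...TF
  T.TTF.
  TTTF..
  TTF...
  TF....
Step 5: 5 trees catch fire, 5 burn out
  T...F.
  T.TF..
  TTF...
  TF....
  F.....
Step 6: 3 trees catch fire, 5 burn out
  T.....
  T.F...
  TF....
  F.....
  ......

T.....
T.F...
TF....
F.....
......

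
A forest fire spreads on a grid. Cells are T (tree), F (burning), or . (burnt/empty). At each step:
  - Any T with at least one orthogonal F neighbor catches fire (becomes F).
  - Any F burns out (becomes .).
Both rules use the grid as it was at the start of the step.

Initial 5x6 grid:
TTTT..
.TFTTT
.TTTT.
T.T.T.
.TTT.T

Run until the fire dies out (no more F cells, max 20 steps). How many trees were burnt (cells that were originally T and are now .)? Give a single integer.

Step 1: +4 fires, +1 burnt (F count now 4)
Step 2: +6 fires, +4 burnt (F count now 6)
Step 3: +4 fires, +6 burnt (F count now 4)
Step 4: +3 fires, +4 burnt (F count now 3)
Step 5: +0 fires, +3 burnt (F count now 0)
Fire out after step 5
Initially T: 19, now '.': 28
Total burnt (originally-T cells now '.'): 17

Answer: 17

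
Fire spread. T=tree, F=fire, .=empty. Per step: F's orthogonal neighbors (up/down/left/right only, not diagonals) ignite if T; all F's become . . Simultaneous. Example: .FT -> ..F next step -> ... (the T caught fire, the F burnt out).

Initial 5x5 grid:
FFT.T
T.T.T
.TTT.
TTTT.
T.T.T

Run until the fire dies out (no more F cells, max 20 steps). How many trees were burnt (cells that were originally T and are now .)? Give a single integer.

Step 1: +2 fires, +2 burnt (F count now 2)
Step 2: +1 fires, +2 burnt (F count now 1)
Step 3: +1 fires, +1 burnt (F count now 1)
Step 4: +3 fires, +1 burnt (F count now 3)
Step 5: +3 fires, +3 burnt (F count now 3)
Step 6: +1 fires, +3 burnt (F count now 1)
Step 7: +1 fires, +1 burnt (F count now 1)
Step 8: +0 fires, +1 burnt (F count now 0)
Fire out after step 8
Initially T: 15, now '.': 22
Total burnt (originally-T cells now '.'): 12

Answer: 12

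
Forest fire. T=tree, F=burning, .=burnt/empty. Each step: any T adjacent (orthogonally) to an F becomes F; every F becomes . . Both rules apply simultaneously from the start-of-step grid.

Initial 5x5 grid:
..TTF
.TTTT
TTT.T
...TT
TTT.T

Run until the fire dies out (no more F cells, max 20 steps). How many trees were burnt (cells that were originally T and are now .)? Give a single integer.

Answer: 13

Derivation:
Step 1: +2 fires, +1 burnt (F count now 2)
Step 2: +3 fires, +2 burnt (F count now 3)
Step 3: +2 fires, +3 burnt (F count now 2)
Step 4: +4 fires, +2 burnt (F count now 4)
Step 5: +1 fires, +4 burnt (F count now 1)
Step 6: +1 fires, +1 burnt (F count now 1)
Step 7: +0 fires, +1 burnt (F count now 0)
Fire out after step 7
Initially T: 16, now '.': 22
Total burnt (originally-T cells now '.'): 13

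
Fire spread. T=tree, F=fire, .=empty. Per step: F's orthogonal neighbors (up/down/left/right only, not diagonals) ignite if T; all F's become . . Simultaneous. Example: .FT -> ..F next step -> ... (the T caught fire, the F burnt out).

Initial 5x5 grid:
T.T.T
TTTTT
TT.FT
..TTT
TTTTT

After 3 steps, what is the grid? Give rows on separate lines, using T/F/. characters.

Step 1: 3 trees catch fire, 1 burn out
  T.T.T
  TTTFT
  TT..F
  ..TFT
  TTTTT
Step 2: 5 trees catch fire, 3 burn out
  T.T.T
  TTF.F
  TT...
  ..F.F
  TTTFT
Step 3: 5 trees catch fire, 5 burn out
  T.F.F
  TF...
  TT...
  .....
  TTF.F

T.F.F
TF...
TT...
.....
TTF.F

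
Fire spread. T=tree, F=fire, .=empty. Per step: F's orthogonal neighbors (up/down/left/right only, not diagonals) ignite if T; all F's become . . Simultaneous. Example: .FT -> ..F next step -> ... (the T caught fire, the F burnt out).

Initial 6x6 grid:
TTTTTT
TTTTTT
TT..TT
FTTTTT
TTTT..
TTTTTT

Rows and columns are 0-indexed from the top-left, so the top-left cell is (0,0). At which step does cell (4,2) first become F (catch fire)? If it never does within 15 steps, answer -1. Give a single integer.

Step 1: cell (4,2)='T' (+3 fires, +1 burnt)
Step 2: cell (4,2)='T' (+5 fires, +3 burnt)
Step 3: cell (4,2)='F' (+5 fires, +5 burnt)
  -> target ignites at step 3
Step 4: cell (4,2)='.' (+5 fires, +5 burnt)
Step 5: cell (4,2)='.' (+5 fires, +5 burnt)
Step 6: cell (4,2)='.' (+4 fires, +5 burnt)
Step 7: cell (4,2)='.' (+3 fires, +4 burnt)
Step 8: cell (4,2)='.' (+1 fires, +3 burnt)
Step 9: cell (4,2)='.' (+0 fires, +1 burnt)
  fire out at step 9

3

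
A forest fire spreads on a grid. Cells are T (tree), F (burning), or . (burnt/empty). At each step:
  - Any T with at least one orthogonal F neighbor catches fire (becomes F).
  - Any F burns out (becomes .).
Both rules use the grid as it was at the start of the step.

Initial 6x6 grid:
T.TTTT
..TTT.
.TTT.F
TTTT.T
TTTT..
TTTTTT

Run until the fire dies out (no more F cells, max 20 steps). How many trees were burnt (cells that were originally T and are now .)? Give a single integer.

Answer: 1

Derivation:
Step 1: +1 fires, +1 burnt (F count now 1)
Step 2: +0 fires, +1 burnt (F count now 0)
Fire out after step 2
Initially T: 26, now '.': 11
Total burnt (originally-T cells now '.'): 1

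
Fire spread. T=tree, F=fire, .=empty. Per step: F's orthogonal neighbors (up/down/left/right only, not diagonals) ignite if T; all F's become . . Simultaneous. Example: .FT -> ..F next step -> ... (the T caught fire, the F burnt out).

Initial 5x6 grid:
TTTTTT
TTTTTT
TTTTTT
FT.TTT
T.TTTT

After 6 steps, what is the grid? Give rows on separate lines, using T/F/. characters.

Step 1: 3 trees catch fire, 1 burn out
  TTTTTT
  TTTTTT
  FTTTTT
  .F.TTT
  F.TTTT
Step 2: 2 trees catch fire, 3 burn out
  TTTTTT
  FTTTTT
  .FTTTT
  ...TTT
  ..TTTT
Step 3: 3 trees catch fire, 2 burn out
  FTTTTT
  .FTTTT
  ..FTTT
  ...TTT
  ..TTTT
Step 4: 3 trees catch fire, 3 burn out
  .FTTTT
  ..FTTT
  ...FTT
  ...TTT
  ..TTTT
Step 5: 4 trees catch fire, 3 burn out
  ..FTTT
  ...FTT
  ....FT
  ...FTT
  ..TTTT
Step 6: 5 trees catch fire, 4 burn out
  ...FTT
  ....FT
  .....F
  ....FT
  ..TFTT

...FTT
....FT
.....F
....FT
..TFTT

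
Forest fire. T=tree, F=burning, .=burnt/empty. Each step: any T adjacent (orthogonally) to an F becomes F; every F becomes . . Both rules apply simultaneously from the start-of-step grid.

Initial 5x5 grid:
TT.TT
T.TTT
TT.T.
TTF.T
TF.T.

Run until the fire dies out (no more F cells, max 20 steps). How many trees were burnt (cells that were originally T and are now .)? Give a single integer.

Step 1: +2 fires, +2 burnt (F count now 2)
Step 2: +2 fires, +2 burnt (F count now 2)
Step 3: +1 fires, +2 burnt (F count now 1)
Step 4: +1 fires, +1 burnt (F count now 1)
Step 5: +1 fires, +1 burnt (F count now 1)
Step 6: +1 fires, +1 burnt (F count now 1)
Step 7: +0 fires, +1 burnt (F count now 0)
Fire out after step 7
Initially T: 16, now '.': 17
Total burnt (originally-T cells now '.'): 8

Answer: 8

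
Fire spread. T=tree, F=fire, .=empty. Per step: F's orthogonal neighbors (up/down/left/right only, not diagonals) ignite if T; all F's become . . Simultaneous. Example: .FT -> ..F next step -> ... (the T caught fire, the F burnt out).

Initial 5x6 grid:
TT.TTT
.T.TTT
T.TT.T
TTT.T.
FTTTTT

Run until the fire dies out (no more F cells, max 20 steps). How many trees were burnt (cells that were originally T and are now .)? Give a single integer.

Step 1: +2 fires, +1 burnt (F count now 2)
Step 2: +3 fires, +2 burnt (F count now 3)
Step 3: +2 fires, +3 burnt (F count now 2)
Step 4: +2 fires, +2 burnt (F count now 2)
Step 5: +3 fires, +2 burnt (F count now 3)
Step 6: +1 fires, +3 burnt (F count now 1)
Step 7: +2 fires, +1 burnt (F count now 2)
Step 8: +2 fires, +2 burnt (F count now 2)
Step 9: +2 fires, +2 burnt (F count now 2)
Step 10: +0 fires, +2 burnt (F count now 0)
Fire out after step 10
Initially T: 22, now '.': 27
Total burnt (originally-T cells now '.'): 19

Answer: 19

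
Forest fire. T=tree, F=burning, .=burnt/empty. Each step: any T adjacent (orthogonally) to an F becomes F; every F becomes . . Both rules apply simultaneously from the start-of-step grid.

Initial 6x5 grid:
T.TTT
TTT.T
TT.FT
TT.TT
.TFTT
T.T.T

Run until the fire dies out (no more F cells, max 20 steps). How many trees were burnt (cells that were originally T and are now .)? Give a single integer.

Answer: 20

Derivation:
Step 1: +5 fires, +2 burnt (F count now 5)
Step 2: +4 fires, +5 burnt (F count now 4)
Step 3: +4 fires, +4 burnt (F count now 4)
Step 4: +3 fires, +4 burnt (F count now 3)
Step 5: +3 fires, +3 burnt (F count now 3)
Step 6: +1 fires, +3 burnt (F count now 1)
Step 7: +0 fires, +1 burnt (F count now 0)
Fire out after step 7
Initially T: 21, now '.': 29
Total burnt (originally-T cells now '.'): 20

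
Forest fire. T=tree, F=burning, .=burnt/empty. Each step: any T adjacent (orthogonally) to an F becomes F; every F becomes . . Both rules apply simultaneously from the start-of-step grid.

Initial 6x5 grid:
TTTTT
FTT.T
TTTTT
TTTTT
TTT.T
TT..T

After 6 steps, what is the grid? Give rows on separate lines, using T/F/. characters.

Step 1: 3 trees catch fire, 1 burn out
  FTTTT
  .FT.T
  FTTTT
  TTTTT
  TTT.T
  TT..T
Step 2: 4 trees catch fire, 3 burn out
  .FTTT
  ..F.T
  .FTTT
  FTTTT
  TTT.T
  TT..T
Step 3: 4 trees catch fire, 4 burn out
  ..FTT
  ....T
  ..FTT
  .FTTT
  FTT.T
  TT..T
Step 4: 5 trees catch fire, 4 burn out
  ...FT
  ....T
  ...FT
  ..FTT
  .FT.T
  FT..T
Step 5: 5 trees catch fire, 5 burn out
  ....F
  ....T
  ....F
  ...FT
  ..F.T
  .F..T
Step 6: 2 trees catch fire, 5 burn out
  .....
  ....F
  .....
  ....F
  ....T
  ....T

.....
....F
.....
....F
....T
....T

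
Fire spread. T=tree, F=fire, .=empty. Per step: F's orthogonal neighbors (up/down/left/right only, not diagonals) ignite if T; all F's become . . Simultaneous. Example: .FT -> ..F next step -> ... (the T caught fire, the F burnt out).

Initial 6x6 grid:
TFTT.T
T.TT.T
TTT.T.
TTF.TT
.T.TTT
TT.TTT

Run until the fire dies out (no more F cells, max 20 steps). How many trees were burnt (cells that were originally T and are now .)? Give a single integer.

Step 1: +4 fires, +2 burnt (F count now 4)
Step 2: +6 fires, +4 burnt (F count now 6)
Step 3: +3 fires, +6 burnt (F count now 3)
Step 4: +1 fires, +3 burnt (F count now 1)
Step 5: +0 fires, +1 burnt (F count now 0)
Fire out after step 5
Initially T: 25, now '.': 25
Total burnt (originally-T cells now '.'): 14

Answer: 14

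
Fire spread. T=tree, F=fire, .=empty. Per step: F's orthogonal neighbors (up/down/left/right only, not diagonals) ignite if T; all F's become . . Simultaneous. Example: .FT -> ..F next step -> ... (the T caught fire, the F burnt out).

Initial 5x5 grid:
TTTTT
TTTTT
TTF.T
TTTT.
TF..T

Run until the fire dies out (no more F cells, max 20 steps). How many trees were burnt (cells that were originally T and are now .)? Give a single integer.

Answer: 18

Derivation:
Step 1: +5 fires, +2 burnt (F count now 5)
Step 2: +6 fires, +5 burnt (F count now 6)
Step 3: +4 fires, +6 burnt (F count now 4)
Step 4: +3 fires, +4 burnt (F count now 3)
Step 5: +0 fires, +3 burnt (F count now 0)
Fire out after step 5
Initially T: 19, now '.': 24
Total burnt (originally-T cells now '.'): 18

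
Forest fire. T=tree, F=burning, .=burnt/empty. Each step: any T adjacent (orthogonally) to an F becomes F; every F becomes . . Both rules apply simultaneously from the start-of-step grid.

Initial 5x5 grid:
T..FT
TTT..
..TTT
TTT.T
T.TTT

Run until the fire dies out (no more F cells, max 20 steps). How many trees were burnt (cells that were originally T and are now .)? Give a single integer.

Step 1: +1 fires, +1 burnt (F count now 1)
Step 2: +0 fires, +1 burnt (F count now 0)
Fire out after step 2
Initially T: 16, now '.': 10
Total burnt (originally-T cells now '.'): 1

Answer: 1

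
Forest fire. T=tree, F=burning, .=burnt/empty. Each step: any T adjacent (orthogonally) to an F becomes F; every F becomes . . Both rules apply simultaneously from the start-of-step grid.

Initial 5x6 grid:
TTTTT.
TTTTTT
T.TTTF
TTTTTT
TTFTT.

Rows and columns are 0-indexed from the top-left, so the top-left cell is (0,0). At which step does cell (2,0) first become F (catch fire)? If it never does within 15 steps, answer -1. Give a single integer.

Step 1: cell (2,0)='T' (+6 fires, +2 burnt)
Step 2: cell (2,0)='T' (+8 fires, +6 burnt)
Step 3: cell (2,0)='T' (+4 fires, +8 burnt)
Step 4: cell (2,0)='F' (+4 fires, +4 burnt)
  -> target ignites at step 4
Step 5: cell (2,0)='.' (+2 fires, +4 burnt)
Step 6: cell (2,0)='.' (+1 fires, +2 burnt)
Step 7: cell (2,0)='.' (+0 fires, +1 burnt)
  fire out at step 7

4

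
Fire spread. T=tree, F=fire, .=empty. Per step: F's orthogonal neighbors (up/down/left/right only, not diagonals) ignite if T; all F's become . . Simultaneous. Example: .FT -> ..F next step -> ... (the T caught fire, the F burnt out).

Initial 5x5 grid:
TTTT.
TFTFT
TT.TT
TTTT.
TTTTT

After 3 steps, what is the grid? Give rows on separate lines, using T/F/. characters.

Step 1: 7 trees catch fire, 2 burn out
  TFTF.
  F.F.F
  TF.FT
  TTTT.
  TTTTT
Step 2: 6 trees catch fire, 7 burn out
  F.F..
  .....
  F...F
  TFTF.
  TTTTT
Step 3: 4 trees catch fire, 6 burn out
  .....
  .....
  .....
  F.F..
  TFTFT

.....
.....
.....
F.F..
TFTFT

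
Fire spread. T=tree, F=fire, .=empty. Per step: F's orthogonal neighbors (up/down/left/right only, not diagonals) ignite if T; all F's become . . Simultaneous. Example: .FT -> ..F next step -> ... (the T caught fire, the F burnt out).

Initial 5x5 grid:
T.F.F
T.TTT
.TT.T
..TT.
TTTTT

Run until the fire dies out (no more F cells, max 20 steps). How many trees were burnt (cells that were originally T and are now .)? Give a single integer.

Step 1: +2 fires, +2 burnt (F count now 2)
Step 2: +3 fires, +2 burnt (F count now 3)
Step 3: +2 fires, +3 burnt (F count now 2)
Step 4: +2 fires, +2 burnt (F count now 2)
Step 5: +2 fires, +2 burnt (F count now 2)
Step 6: +2 fires, +2 burnt (F count now 2)
Step 7: +0 fires, +2 burnt (F count now 0)
Fire out after step 7
Initially T: 15, now '.': 23
Total burnt (originally-T cells now '.'): 13

Answer: 13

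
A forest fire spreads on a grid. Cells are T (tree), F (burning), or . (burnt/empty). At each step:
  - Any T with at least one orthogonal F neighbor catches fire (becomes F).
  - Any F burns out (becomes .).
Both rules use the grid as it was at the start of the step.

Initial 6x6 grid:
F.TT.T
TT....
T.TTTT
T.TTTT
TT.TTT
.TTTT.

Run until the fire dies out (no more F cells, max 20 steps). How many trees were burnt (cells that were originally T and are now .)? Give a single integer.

Step 1: +1 fires, +1 burnt (F count now 1)
Step 2: +2 fires, +1 burnt (F count now 2)
Step 3: +1 fires, +2 burnt (F count now 1)
Step 4: +1 fires, +1 burnt (F count now 1)
Step 5: +1 fires, +1 burnt (F count now 1)
Step 6: +1 fires, +1 burnt (F count now 1)
Step 7: +1 fires, +1 burnt (F count now 1)
Step 8: +1 fires, +1 burnt (F count now 1)
Step 9: +2 fires, +1 burnt (F count now 2)
Step 10: +2 fires, +2 burnt (F count now 2)
Step 11: +4 fires, +2 burnt (F count now 4)
Step 12: +3 fires, +4 burnt (F count now 3)
Step 13: +1 fires, +3 burnt (F count now 1)
Step 14: +0 fires, +1 burnt (F count now 0)
Fire out after step 14
Initially T: 24, now '.': 33
Total burnt (originally-T cells now '.'): 21

Answer: 21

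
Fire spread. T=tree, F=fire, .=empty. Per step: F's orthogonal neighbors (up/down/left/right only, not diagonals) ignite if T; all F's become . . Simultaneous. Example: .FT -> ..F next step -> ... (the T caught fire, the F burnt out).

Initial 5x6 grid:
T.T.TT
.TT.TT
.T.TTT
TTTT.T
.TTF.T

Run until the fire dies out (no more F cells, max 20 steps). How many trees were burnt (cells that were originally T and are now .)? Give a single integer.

Step 1: +2 fires, +1 burnt (F count now 2)
Step 2: +3 fires, +2 burnt (F count now 3)
Step 3: +2 fires, +3 burnt (F count now 2)
Step 4: +4 fires, +2 burnt (F count now 4)
Step 5: +4 fires, +4 burnt (F count now 4)
Step 6: +3 fires, +4 burnt (F count now 3)
Step 7: +1 fires, +3 burnt (F count now 1)
Step 8: +0 fires, +1 burnt (F count now 0)
Fire out after step 8
Initially T: 20, now '.': 29
Total burnt (originally-T cells now '.'): 19

Answer: 19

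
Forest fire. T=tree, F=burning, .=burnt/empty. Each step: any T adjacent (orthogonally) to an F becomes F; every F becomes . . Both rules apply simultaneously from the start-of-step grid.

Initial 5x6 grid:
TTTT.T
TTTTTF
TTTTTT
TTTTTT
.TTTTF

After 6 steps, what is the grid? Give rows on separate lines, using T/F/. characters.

Step 1: 5 trees catch fire, 2 burn out
  TTTT.F
  TTTTF.
  TTTTTF
  TTTTTF
  .TTTF.
Step 2: 4 trees catch fire, 5 burn out
  TTTT..
  TTTF..
  TTTTF.
  TTTTF.
  .TTF..
Step 3: 5 trees catch fire, 4 burn out
  TTTF..
  TTF...
  TTTF..
  TTTF..
  .TF...
Step 4: 5 trees catch fire, 5 burn out
  TTF...
  TF....
  TTF...
  TTF...
  .F....
Step 5: 4 trees catch fire, 5 burn out
  TF....
  F.....
  TF....
  TF....
  ......
Step 6: 3 trees catch fire, 4 burn out
  F.....
  ......
  F.....
  F.....
  ......

F.....
......
F.....
F.....
......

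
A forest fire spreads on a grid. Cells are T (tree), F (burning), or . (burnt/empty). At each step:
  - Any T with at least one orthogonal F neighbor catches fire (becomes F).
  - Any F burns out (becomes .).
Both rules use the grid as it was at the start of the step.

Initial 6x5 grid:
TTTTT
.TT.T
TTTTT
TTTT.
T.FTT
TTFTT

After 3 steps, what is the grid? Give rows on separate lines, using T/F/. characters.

Step 1: 4 trees catch fire, 2 burn out
  TTTTT
  .TT.T
  TTTTT
  TTFT.
  T..FT
  TF.FT
Step 2: 6 trees catch fire, 4 burn out
  TTTTT
  .TT.T
  TTFTT
  TF.F.
  T...F
  F...F
Step 3: 5 trees catch fire, 6 burn out
  TTTTT
  .TF.T
  TF.FT
  F....
  F....
  .....

TTTTT
.TF.T
TF.FT
F....
F....
.....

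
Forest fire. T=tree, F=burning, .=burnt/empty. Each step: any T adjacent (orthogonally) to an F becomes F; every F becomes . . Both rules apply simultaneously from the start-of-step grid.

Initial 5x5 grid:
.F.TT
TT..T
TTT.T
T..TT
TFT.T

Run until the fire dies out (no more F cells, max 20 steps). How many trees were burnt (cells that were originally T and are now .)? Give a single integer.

Step 1: +3 fires, +2 burnt (F count now 3)
Step 2: +3 fires, +3 burnt (F count now 3)
Step 3: +2 fires, +3 burnt (F count now 2)
Step 4: +0 fires, +2 burnt (F count now 0)
Fire out after step 4
Initially T: 15, now '.': 18
Total burnt (originally-T cells now '.'): 8

Answer: 8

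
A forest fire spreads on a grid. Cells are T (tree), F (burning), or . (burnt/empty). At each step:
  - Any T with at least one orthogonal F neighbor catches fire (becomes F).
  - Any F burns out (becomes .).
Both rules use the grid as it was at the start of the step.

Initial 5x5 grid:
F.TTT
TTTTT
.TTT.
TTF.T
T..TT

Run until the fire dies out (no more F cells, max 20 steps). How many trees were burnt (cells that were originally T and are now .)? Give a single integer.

Answer: 14

Derivation:
Step 1: +3 fires, +2 burnt (F count now 3)
Step 2: +5 fires, +3 burnt (F count now 5)
Step 3: +3 fires, +5 burnt (F count now 3)
Step 4: +2 fires, +3 burnt (F count now 2)
Step 5: +1 fires, +2 burnt (F count now 1)
Step 6: +0 fires, +1 burnt (F count now 0)
Fire out after step 6
Initially T: 17, now '.': 22
Total burnt (originally-T cells now '.'): 14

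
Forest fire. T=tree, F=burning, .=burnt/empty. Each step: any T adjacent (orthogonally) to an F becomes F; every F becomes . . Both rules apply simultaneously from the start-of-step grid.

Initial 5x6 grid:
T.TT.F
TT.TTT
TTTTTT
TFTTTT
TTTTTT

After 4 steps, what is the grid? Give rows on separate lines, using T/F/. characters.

Step 1: 5 trees catch fire, 2 burn out
  T.TT..
  TT.TTF
  TFTTTT
  F.FTTT
  TFTTTT
Step 2: 8 trees catch fire, 5 burn out
  T.TT..
  TF.TF.
  F.FTTF
  ...FTT
  F.FTTT
Step 3: 7 trees catch fire, 8 burn out
  T.TT..
  F..F..
  ...FF.
  ....FF
  ...FTT
Step 4: 4 trees catch fire, 7 burn out
  F.TF..
  ......
  ......
  ......
  ....FF

F.TF..
......
......
......
....FF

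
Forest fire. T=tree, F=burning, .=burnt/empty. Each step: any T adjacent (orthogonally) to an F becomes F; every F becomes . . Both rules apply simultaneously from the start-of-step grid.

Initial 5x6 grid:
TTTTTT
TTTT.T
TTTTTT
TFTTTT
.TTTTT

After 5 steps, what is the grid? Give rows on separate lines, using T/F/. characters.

Step 1: 4 trees catch fire, 1 burn out
  TTTTTT
  TTTT.T
  TFTTTT
  F.FTTT
  .FTTTT
Step 2: 5 trees catch fire, 4 burn out
  TTTTTT
  TFTT.T
  F.FTTT
  ...FTT
  ..FTTT
Step 3: 6 trees catch fire, 5 burn out
  TFTTTT
  F.FT.T
  ...FTT
  ....FT
  ...FTT
Step 4: 6 trees catch fire, 6 burn out
  F.FTTT
  ...F.T
  ....FT
  .....F
  ....FT
Step 5: 3 trees catch fire, 6 burn out
  ...FTT
  .....T
  .....F
  ......
  .....F

...FTT
.....T
.....F
......
.....F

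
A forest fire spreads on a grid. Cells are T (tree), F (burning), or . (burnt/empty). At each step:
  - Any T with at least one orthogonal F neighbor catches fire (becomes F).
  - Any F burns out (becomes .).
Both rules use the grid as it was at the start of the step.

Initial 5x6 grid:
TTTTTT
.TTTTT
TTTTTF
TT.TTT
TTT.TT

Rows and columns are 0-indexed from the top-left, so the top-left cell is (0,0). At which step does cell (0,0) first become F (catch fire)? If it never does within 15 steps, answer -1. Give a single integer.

Step 1: cell (0,0)='T' (+3 fires, +1 burnt)
Step 2: cell (0,0)='T' (+5 fires, +3 burnt)
Step 3: cell (0,0)='T' (+5 fires, +5 burnt)
Step 4: cell (0,0)='T' (+3 fires, +5 burnt)
Step 5: cell (0,0)='T' (+4 fires, +3 burnt)
Step 6: cell (0,0)='T' (+3 fires, +4 burnt)
Step 7: cell (0,0)='F' (+3 fires, +3 burnt)
  -> target ignites at step 7
Step 8: cell (0,0)='.' (+0 fires, +3 burnt)
  fire out at step 8

7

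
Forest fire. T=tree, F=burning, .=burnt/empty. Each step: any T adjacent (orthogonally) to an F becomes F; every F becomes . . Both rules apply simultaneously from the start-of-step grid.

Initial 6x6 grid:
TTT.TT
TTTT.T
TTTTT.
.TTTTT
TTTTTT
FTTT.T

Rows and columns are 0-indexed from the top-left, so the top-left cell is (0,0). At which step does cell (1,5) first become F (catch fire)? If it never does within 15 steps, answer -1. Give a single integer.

Step 1: cell (1,5)='T' (+2 fires, +1 burnt)
Step 2: cell (1,5)='T' (+2 fires, +2 burnt)
Step 3: cell (1,5)='T' (+3 fires, +2 burnt)
Step 4: cell (1,5)='T' (+3 fires, +3 burnt)
Step 5: cell (1,5)='T' (+5 fires, +3 burnt)
Step 6: cell (1,5)='T' (+6 fires, +5 burnt)
Step 7: cell (1,5)='T' (+6 fires, +6 burnt)
Step 8: cell (1,5)='T' (+0 fires, +6 burnt)
  fire out at step 8
Target never catches fire within 15 steps

-1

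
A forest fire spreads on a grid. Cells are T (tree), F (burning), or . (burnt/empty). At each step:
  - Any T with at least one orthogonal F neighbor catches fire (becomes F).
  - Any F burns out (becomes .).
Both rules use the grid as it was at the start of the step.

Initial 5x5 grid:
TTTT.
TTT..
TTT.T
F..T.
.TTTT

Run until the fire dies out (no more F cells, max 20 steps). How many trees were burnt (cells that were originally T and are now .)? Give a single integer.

Answer: 10

Derivation:
Step 1: +1 fires, +1 burnt (F count now 1)
Step 2: +2 fires, +1 burnt (F count now 2)
Step 3: +3 fires, +2 burnt (F count now 3)
Step 4: +2 fires, +3 burnt (F count now 2)
Step 5: +1 fires, +2 burnt (F count now 1)
Step 6: +1 fires, +1 burnt (F count now 1)
Step 7: +0 fires, +1 burnt (F count now 0)
Fire out after step 7
Initially T: 16, now '.': 19
Total burnt (originally-T cells now '.'): 10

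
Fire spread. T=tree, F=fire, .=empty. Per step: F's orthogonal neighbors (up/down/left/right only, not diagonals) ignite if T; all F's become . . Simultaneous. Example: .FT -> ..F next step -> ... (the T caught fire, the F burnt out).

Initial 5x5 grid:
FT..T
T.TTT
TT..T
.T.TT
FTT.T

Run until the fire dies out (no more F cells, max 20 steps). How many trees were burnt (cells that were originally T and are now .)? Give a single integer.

Answer: 7

Derivation:
Step 1: +3 fires, +2 burnt (F count now 3)
Step 2: +3 fires, +3 burnt (F count now 3)
Step 3: +1 fires, +3 burnt (F count now 1)
Step 4: +0 fires, +1 burnt (F count now 0)
Fire out after step 4
Initially T: 15, now '.': 17
Total burnt (originally-T cells now '.'): 7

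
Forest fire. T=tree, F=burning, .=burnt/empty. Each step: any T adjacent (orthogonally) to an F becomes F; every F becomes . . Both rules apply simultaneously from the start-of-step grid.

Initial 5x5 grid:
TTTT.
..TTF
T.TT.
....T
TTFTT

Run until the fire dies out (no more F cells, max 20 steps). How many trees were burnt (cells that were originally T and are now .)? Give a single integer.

Answer: 13

Derivation:
Step 1: +3 fires, +2 burnt (F count now 3)
Step 2: +5 fires, +3 burnt (F count now 5)
Step 3: +3 fires, +5 burnt (F count now 3)
Step 4: +1 fires, +3 burnt (F count now 1)
Step 5: +1 fires, +1 burnt (F count now 1)
Step 6: +0 fires, +1 burnt (F count now 0)
Fire out after step 6
Initially T: 14, now '.': 24
Total burnt (originally-T cells now '.'): 13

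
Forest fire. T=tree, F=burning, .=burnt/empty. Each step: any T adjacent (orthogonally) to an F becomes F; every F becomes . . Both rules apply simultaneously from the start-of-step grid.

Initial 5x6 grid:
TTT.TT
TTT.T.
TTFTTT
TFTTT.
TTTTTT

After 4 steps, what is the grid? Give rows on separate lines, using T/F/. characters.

Step 1: 6 trees catch fire, 2 burn out
  TTT.TT
  TTF.T.
  TF.FTT
  F.FTT.
  TFTTTT
Step 2: 7 trees catch fire, 6 burn out
  TTF.TT
  TF..T.
  F...FT
  ...FT.
  F.FTTT
Step 3: 6 trees catch fire, 7 burn out
  TF..TT
  F...F.
  .....F
  ....F.
  ...FTT
Step 4: 3 trees catch fire, 6 burn out
  F...FT
  ......
  ......
  ......
  ....FT

F...FT
......
......
......
....FT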